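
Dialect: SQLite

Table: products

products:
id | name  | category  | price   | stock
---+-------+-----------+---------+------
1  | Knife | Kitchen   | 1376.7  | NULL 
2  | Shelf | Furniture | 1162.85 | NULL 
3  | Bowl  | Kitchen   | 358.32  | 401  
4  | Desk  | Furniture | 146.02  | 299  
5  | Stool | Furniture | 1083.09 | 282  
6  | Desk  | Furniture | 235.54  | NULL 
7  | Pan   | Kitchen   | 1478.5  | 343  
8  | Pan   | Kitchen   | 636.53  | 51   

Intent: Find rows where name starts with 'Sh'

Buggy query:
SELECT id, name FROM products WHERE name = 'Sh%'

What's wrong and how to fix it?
Bug: '=' compares the literal string including the % character; pattern matching needs LIKE

Fix: Use LIKE for wildcard pattern matching

Corrected query:
SELECT id, name FROM products WHERE name LIKE 'Sh%'

Result:
id | name 
---+------
2  | Shelf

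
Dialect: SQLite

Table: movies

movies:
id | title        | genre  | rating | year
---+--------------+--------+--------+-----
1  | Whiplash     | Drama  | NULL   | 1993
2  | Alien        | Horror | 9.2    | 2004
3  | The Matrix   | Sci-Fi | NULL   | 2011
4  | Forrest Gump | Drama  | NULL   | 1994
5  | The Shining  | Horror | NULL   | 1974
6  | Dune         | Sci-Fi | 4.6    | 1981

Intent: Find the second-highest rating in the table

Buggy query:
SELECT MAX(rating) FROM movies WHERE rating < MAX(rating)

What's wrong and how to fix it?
Bug: The inner MAX is an aggregate inside WHERE, which is not allowed

Fix: Compute the overall MAX in a subquery, then take MAX of rows below it

Corrected query:
SELECT MAX(rating) FROM movies WHERE rating < (SELECT MAX(rating) FROM movies)

Result:
MAX(rating)
-----------
4.6        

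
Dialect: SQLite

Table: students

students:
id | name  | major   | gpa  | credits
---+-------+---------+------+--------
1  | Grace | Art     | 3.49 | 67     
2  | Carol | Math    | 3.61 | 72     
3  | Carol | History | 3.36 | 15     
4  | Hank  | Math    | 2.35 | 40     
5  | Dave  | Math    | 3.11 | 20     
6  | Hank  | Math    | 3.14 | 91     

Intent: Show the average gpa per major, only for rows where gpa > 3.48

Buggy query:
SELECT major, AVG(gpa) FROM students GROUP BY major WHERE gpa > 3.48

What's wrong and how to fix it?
Bug: Row-level WHERE must come before GROUP BY in the clause order

Fix: Place WHERE between FROM and GROUP BY

Corrected query:
SELECT major, AVG(gpa) FROM students WHERE gpa > 3.48 GROUP BY major

Result:
major | AVG(gpa)
------+---------
Art   | 3.49    
Math  | 3.61    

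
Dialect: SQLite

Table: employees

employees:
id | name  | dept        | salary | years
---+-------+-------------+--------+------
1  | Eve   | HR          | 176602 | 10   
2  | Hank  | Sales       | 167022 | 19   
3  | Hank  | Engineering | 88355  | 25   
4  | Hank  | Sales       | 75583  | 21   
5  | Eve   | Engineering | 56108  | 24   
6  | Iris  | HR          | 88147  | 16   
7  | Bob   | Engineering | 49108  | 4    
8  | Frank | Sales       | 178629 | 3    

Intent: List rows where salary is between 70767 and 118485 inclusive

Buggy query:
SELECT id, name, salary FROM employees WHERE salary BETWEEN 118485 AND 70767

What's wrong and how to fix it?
Bug: The bounds are reversed; BETWEEN a AND b requires a <= b to match anything

Fix: Swap the bounds so the smaller value comes first

Corrected query:
SELECT id, name, salary FROM employees WHERE salary BETWEEN 70767 AND 118485

Result:
id | name | salary
---+------+-------
3  | Hank | 88355 
4  | Hank | 75583 
6  | Iris | 88147 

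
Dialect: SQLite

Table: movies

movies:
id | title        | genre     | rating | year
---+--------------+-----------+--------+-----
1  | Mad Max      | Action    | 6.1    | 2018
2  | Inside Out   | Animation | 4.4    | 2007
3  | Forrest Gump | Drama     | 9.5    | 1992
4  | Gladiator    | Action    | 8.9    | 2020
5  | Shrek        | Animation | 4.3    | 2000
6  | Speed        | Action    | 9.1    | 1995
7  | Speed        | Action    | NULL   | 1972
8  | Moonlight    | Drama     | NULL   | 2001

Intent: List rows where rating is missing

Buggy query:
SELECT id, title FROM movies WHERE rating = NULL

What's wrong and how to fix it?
Bug: '= NULL' is always unknown in SQL three-valued logic, so no rows match

Fix: Use IS NULL to test for NULL

Corrected query:
SELECT id, title FROM movies WHERE rating IS NULL

Result:
id | title    
---+----------
7  | Speed    
8  | Moonlight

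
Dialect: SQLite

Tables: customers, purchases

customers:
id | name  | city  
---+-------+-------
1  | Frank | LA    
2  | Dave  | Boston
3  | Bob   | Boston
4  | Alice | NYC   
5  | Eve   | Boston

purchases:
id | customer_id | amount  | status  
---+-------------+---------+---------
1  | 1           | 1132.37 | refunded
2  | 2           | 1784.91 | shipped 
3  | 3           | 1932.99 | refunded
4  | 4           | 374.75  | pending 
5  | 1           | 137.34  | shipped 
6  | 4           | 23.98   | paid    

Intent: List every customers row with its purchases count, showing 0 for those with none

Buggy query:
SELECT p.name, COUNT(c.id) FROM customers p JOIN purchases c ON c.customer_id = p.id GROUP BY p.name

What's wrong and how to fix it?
Bug: An inner join excludes parents with zero children

Fix: Switch to LEFT JOIN to retain unmatched parent rows

Corrected query:
SELECT p.name, COUNT(c.id) FROM customers p LEFT JOIN purchases c ON c.customer_id = p.id GROUP BY p.name

Result:
name  | COUNT(c.id)
------+------------
Alice | 2          
Bob   | 1          
Dave  | 1          
Eve   | 0          
Frank | 2          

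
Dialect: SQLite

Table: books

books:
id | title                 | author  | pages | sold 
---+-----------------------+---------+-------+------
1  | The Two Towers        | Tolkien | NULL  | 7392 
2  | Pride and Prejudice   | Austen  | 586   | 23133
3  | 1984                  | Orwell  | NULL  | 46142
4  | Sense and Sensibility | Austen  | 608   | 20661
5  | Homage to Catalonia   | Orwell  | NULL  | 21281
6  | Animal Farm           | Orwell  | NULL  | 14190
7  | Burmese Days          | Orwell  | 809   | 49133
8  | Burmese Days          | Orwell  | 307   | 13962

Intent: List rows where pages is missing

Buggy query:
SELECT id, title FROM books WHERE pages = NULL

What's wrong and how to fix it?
Bug: '= NULL' is always unknown in SQL three-valued logic, so no rows match

Fix: Replace '= NULL' with 'IS NULL'

Corrected query:
SELECT id, title FROM books WHERE pages IS NULL

Result:
id | title              
---+--------------------
1  | The Two Towers     
3  | 1984               
5  | Homage to Catalonia
6  | Animal Farm        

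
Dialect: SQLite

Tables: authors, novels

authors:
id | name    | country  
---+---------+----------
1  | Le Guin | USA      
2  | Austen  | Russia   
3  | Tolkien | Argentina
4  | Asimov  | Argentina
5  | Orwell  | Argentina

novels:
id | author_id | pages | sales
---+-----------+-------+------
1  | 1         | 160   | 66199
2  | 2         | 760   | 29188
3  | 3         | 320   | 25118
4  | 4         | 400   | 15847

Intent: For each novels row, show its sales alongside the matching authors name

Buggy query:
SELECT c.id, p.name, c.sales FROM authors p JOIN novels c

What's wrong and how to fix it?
Bug: Missing join condition: each novels row is matched to all authors rows instead of just its own

Fix: Specify the join condition linking the foreign key to the parent id

Corrected query:
SELECT c.id, p.name, c.sales FROM authors p JOIN novels c ON c.author_id = p.id

Result:
id | name    | sales
---+---------+------
1  | Le Guin | 66199
2  | Austen  | 29188
3  | Tolkien | 25118
4  | Asimov  | 15847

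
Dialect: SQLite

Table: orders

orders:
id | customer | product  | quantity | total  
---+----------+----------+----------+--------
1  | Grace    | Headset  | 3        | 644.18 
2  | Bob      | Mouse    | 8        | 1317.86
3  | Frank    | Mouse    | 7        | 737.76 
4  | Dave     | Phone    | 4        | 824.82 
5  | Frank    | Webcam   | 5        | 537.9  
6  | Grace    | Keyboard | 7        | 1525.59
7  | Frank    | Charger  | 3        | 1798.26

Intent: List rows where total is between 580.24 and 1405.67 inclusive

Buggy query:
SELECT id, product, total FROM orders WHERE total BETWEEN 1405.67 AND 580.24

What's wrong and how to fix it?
Bug: BETWEEN expects the lower bound first; with 1405.67 AND 580.24 the range is empty

Fix: Swap the bounds so the smaller value comes first

Corrected query:
SELECT id, product, total FROM orders WHERE total BETWEEN 580.24 AND 1405.67

Result:
id | product | total  
---+---------+--------
1  | Headset | 644.18 
2  | Mouse   | 1317.86
3  | Mouse   | 737.76 
4  | Phone   | 824.82 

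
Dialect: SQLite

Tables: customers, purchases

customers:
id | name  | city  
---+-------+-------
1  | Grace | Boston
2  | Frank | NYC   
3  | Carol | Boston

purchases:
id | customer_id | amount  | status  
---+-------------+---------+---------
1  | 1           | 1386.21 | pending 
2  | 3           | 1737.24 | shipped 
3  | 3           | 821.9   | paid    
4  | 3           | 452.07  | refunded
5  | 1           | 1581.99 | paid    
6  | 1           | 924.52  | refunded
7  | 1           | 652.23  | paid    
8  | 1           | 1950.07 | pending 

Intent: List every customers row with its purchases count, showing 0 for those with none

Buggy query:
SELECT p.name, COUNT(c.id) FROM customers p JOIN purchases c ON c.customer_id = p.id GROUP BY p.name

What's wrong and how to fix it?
Bug: INNER JOIN drops customers rows that have no matching purchases rows

Fix: Switch to LEFT JOIN to retain unmatched parent rows

Corrected query:
SELECT p.name, COUNT(c.id) FROM customers p LEFT JOIN purchases c ON c.customer_id = p.id GROUP BY p.name

Result:
name  | COUNT(c.id)
------+------------
Carol | 3          
Frank | 0          
Grace | 5          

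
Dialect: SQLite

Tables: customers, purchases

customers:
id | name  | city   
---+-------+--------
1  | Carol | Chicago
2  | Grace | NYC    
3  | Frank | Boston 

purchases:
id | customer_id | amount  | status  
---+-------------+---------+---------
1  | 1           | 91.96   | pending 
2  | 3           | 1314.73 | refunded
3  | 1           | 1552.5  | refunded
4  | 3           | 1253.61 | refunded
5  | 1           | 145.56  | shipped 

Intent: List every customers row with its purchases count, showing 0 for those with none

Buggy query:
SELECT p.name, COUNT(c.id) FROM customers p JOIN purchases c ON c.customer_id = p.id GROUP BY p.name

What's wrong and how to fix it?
Bug: An inner join excludes parents with zero children

Fix: Switch to LEFT JOIN to retain unmatched parent rows

Corrected query:
SELECT p.name, COUNT(c.id) FROM customers p LEFT JOIN purchases c ON c.customer_id = p.id GROUP BY p.name

Result:
name  | COUNT(c.id)
------+------------
Carol | 3          
Frank | 2          
Grace | 0          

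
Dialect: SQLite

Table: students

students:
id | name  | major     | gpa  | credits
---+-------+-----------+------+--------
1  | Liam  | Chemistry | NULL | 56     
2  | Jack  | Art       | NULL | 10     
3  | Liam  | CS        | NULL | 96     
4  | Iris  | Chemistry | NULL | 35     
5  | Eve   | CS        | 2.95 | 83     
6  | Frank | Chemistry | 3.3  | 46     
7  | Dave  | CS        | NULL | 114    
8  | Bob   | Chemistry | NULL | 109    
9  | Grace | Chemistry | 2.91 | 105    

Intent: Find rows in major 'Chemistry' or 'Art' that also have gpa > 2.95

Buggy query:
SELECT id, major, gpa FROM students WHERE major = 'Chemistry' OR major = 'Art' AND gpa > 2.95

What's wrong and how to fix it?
Bug: AND binds tighter than OR, so this parses as major = 'Chemistry' OR (major = 'Art' AND gpa > 2.95)

Fix: Group the OR with parentheses (or use IN), then AND the threshold

Corrected query:
SELECT id, major, gpa FROM students WHERE (major = 'Chemistry' OR major = 'Art') AND gpa > 2.95

Result:
id | major     | gpa
---+-----------+----
6  | Chemistry | 3.3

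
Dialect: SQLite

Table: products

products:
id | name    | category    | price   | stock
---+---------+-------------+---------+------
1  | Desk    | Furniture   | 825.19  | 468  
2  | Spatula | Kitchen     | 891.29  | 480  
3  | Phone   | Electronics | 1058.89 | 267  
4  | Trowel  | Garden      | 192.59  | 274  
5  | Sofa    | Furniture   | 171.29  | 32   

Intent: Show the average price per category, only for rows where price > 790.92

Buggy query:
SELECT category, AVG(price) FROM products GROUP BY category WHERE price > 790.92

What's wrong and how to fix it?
Bug: WHERE cannot follow GROUP BY

Fix: Move the WHERE clause before GROUP BY

Corrected query:
SELECT category, AVG(price) FROM products WHERE price > 790.92 GROUP BY category

Result:
category    | AVG(price)
------------+-----------
Electronics | 1058.89   
Furniture   | 825.19    
Kitchen     | 891.29    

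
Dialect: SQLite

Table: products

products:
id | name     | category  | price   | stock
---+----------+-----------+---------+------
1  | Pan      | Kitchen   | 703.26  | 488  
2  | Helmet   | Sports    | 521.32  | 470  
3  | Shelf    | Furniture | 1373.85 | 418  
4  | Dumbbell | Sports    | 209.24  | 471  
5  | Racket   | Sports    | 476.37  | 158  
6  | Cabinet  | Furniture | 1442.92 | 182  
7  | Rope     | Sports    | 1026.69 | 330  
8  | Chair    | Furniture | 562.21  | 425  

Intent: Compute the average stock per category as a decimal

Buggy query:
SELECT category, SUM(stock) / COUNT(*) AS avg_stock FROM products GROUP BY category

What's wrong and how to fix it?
Bug: Both operands are integers, so '/' performs integer division and truncates

Fix: Multiply by 1.0 (or CAST to REAL) to force floating-point division

Corrected query:
SELECT category, SUM(stock) * 1.0 / COUNT(*) AS avg_stock FROM products GROUP BY category

Result:
category  | avg_stock 
----------+-----------
Furniture | 341.666667
Kitchen   | 488       
Sports    | 357.25    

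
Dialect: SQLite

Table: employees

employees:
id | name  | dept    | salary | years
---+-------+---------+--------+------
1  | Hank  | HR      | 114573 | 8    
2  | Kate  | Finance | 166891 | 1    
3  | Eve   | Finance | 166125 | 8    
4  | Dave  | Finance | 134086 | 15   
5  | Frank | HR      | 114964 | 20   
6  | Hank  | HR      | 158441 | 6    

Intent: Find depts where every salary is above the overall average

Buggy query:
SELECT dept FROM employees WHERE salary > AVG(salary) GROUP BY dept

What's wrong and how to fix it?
Bug: WHERE evaluates per row before aggregation, so AVG() is unavailable

Fix: Use a subquery for AVG and a HAVING MIN(...) filter so the condition holds for every row in the group

Corrected query:
SELECT dept FROM employees GROUP BY dept HAVING MIN(salary) > (SELECT AVG(salary) FROM employees)

Result:
(no rows)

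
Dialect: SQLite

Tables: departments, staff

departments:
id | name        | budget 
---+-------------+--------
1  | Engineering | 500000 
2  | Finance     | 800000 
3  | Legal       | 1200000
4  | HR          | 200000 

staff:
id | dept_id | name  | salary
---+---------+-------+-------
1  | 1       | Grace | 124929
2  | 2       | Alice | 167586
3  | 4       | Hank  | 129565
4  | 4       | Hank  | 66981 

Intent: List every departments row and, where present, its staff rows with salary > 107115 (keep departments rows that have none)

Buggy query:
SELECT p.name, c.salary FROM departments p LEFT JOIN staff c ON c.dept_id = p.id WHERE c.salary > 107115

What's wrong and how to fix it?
Bug: A WHERE condition on the right-hand table after LEFT JOIN drops unmatched parents

Fix: Move the right-table condition into the ON clause so unmatched parents are kept

Corrected query:
SELECT p.name, c.salary FROM departments p LEFT JOIN staff c ON c.dept_id = p.id AND c.salary > 107115

Result:
name        | salary
------------+-------
Engineering | 124929
Finance     | 167586
Legal       | NULL  
HR          | 129565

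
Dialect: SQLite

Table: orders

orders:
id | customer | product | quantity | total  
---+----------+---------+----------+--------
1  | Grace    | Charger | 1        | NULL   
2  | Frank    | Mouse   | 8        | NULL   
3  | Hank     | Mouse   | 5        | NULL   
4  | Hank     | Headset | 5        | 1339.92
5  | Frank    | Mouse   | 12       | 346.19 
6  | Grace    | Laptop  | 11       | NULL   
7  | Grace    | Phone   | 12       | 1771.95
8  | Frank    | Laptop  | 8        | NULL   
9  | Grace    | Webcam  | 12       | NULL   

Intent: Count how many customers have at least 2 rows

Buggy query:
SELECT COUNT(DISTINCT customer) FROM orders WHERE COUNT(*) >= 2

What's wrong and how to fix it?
Bug: COUNT(*) cannot appear in WHERE; the per-group count doesn't exist yet

Fix: Use a subquery that GROUPs and filters with HAVING, then count its rows

Corrected query:
SELECT COUNT(*) FROM (SELECT customer FROM orders GROUP BY customer HAVING COUNT(*) >= 2)

Result:
COUNT(*)
--------
3       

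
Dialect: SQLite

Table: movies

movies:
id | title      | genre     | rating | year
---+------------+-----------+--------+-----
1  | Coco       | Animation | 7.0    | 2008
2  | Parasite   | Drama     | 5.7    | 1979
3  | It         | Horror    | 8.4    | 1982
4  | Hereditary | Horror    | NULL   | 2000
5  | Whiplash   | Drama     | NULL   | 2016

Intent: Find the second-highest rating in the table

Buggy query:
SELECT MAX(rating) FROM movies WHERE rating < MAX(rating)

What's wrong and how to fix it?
Bug: MAX(rating) on the right of the comparison is an aggregate-in-WHERE error

Fix: Compute the overall MAX in a subquery, then take MAX of rows below it

Corrected query:
SELECT MAX(rating) FROM movies WHERE rating < (SELECT MAX(rating) FROM movies)

Result:
MAX(rating)
-----------
7          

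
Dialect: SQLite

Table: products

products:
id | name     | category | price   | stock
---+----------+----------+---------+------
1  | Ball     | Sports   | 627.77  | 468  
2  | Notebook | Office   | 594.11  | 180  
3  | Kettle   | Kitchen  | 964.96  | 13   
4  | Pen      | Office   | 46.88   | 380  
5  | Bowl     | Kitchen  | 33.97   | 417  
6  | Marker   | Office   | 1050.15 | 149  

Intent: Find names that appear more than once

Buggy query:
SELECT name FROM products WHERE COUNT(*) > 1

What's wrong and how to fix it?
Bug: WHERE can't reference COUNT(*); aggregates are computed after WHERE

Fix: Group first, then use HAVING for the count condition

Corrected query:
SELECT name FROM products GROUP BY name HAVING COUNT(*) > 1

Result:
(no rows)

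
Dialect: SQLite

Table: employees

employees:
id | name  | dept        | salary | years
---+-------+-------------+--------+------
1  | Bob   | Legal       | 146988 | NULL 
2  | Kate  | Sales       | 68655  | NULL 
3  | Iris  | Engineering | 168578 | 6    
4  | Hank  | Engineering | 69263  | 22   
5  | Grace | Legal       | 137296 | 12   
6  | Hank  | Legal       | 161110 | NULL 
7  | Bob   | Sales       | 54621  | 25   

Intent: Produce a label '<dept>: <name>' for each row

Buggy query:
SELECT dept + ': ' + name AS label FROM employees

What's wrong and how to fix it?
Bug: '+' is numeric addition; on text columns SQLite converts them to 0 instead of concatenating

Fix: Replace + with || to concatenate text

Corrected query:
SELECT dept || ': ' || name AS label FROM employees

Result:
label            
-----------------
Legal: Bob       
Sales: Kate      
Engineering: Iris
Engineering: Hank
Legal: Grace     
Legal: Hank      
Sales: Bob       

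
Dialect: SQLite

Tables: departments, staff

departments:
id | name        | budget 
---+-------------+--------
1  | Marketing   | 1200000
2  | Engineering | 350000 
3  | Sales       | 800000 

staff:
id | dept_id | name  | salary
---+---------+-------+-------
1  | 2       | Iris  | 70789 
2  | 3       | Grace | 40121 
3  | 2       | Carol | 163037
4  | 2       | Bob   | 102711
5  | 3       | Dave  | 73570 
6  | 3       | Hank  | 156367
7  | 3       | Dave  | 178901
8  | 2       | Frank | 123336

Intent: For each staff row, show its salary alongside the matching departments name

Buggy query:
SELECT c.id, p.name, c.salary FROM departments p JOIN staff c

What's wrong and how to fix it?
Bug: Missing join condition: each staff row is matched to all departments rows instead of just its own

Fix: Add ON c.dept_id = p.id to the JOIN

Corrected query:
SELECT c.id, p.name, c.salary FROM departments p JOIN staff c ON c.dept_id = p.id

Result:
id | name        | salary
---+-------------+-------
1  | Engineering | 70789 
2  | Sales       | 40121 
3  | Engineering | 163037
4  | Engineering | 102711
5  | Sales       | 73570 
6  | Sales       | 156367
7  | Sales       | 178901
8  | Engineering | 123336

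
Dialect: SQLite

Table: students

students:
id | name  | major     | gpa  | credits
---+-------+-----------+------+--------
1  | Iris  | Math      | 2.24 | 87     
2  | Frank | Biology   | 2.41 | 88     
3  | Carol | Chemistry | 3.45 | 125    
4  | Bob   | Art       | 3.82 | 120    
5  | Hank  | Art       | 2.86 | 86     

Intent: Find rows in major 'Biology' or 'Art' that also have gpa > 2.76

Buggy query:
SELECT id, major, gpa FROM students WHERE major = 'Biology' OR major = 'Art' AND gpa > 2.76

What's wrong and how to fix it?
Bug: Without parentheses, AND is evaluated before OR, so the gpa filter only applies to the 'Art' branch

Fix: Add parentheses around the OR so the AND applies to both alternatives

Corrected query:
SELECT id, major, gpa FROM students WHERE (major = 'Biology' OR major = 'Art') AND gpa > 2.76

Result:
id | major | gpa 
---+-------+-----
4  | Art   | 3.82
5  | Art   | 2.86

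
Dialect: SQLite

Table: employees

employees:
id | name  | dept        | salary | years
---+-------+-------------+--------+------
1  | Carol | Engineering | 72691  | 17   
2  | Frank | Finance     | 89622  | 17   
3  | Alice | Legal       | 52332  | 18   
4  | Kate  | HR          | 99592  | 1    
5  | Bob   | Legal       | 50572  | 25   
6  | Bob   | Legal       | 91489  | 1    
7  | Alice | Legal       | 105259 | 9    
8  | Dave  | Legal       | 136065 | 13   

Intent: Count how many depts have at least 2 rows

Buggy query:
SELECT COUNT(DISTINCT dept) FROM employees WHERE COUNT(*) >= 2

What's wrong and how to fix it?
Bug: WHERE filters individual rows, not groups, so a group-level COUNT is invalid there

Fix: Use a subquery that GROUPs and filters with HAVING, then count its rows

Corrected query:
SELECT COUNT(*) FROM (SELECT dept FROM employees GROUP BY dept HAVING COUNT(*) >= 2)

Result:
COUNT(*)
--------
1       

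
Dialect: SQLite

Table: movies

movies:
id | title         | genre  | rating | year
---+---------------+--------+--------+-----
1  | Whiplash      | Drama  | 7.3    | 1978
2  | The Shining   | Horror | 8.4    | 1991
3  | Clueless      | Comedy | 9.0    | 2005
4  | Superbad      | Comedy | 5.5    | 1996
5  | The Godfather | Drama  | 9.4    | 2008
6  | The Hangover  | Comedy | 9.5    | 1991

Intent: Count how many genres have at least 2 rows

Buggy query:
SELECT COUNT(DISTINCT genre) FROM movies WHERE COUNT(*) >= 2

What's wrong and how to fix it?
Bug: WHERE filters individual rows, not groups, so a group-level COUNT is invalid there

Fix: Use a subquery that GROUPs and filters with HAVING, then count its rows

Corrected query:
SELECT COUNT(*) FROM (SELECT genre FROM movies GROUP BY genre HAVING COUNT(*) >= 2)

Result:
COUNT(*)
--------
2       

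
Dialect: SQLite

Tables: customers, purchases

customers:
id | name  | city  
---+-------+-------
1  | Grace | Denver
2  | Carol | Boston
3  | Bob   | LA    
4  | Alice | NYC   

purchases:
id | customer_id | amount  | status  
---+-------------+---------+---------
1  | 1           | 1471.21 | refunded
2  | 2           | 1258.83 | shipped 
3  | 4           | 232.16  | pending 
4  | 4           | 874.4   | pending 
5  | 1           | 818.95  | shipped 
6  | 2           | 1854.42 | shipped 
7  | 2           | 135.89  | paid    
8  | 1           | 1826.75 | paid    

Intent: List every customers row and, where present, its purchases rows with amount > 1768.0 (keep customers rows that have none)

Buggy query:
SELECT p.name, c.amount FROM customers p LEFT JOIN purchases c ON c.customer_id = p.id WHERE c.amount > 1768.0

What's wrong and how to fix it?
Bug: Filtering c.amount in WHERE discards the NULL rows produced by LEFT JOIN, turning it into an inner join

Fix: Put 'c.amount > 1768.0' in the JOIN's ON clause instead of WHERE

Corrected query:
SELECT p.name, c.amount FROM customers p LEFT JOIN purchases c ON c.customer_id = p.id AND c.amount > 1768.0

Result:
name  | amount 
------+--------
Grace | 1826.75
Carol | 1854.42
Bob   | NULL   
Alice | NULL   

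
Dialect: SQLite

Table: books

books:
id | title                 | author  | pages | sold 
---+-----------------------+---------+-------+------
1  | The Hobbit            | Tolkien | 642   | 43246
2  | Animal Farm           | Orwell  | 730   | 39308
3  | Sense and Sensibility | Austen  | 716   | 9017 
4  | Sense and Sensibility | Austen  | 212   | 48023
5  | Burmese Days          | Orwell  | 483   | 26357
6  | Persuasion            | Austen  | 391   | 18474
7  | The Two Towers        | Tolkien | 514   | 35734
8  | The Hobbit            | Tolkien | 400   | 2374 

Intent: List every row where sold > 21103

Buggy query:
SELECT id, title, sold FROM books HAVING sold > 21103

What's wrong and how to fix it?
Bug: This is a non-aggregate query (no GROUP BY, no aggregates), so in SQLite the HAVING clause is invalid here; a row-level condition belongs in WHERE

Fix: Replace HAVING with WHERE since the condition applies to individual rows

Corrected query:
SELECT id, title, sold FROM books WHERE sold > 21103

Result:
id | title                 | sold 
---+-----------------------+------
1  | The Hobbit            | 43246
2  | Animal Farm           | 39308
4  | Sense and Sensibility | 48023
5  | Burmese Days          | 26357
7  | The Two Towers        | 35734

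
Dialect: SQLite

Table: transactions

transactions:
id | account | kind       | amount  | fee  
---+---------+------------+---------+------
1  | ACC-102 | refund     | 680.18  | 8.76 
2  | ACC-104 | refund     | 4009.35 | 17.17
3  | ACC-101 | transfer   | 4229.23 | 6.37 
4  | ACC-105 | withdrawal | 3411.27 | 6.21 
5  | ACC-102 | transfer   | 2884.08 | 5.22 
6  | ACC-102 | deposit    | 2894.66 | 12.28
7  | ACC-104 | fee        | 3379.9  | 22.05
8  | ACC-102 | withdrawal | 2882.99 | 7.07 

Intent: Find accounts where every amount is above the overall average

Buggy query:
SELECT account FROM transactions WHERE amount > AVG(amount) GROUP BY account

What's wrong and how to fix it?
Bug: WHERE evaluates per row before aggregation, so AVG() is unavailable

Fix: Compute the overall average in a scalar subquery and compare each group's MIN against it in HAVING

Corrected query:
SELECT account FROM transactions GROUP BY account HAVING MIN(amount) > (SELECT AVG(amount) FROM transactions)

Result:
account
-------
ACC-101
ACC-104
ACC-105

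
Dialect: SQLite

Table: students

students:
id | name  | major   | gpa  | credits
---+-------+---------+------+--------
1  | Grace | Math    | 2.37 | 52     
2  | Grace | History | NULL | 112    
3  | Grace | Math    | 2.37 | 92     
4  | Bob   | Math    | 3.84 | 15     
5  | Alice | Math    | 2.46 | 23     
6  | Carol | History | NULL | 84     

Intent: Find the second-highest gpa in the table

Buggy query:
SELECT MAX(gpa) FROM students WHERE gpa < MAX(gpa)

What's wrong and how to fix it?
Bug: The inner MAX is an aggregate inside WHERE, which is not allowed

Fix: Put the inner MAX in a scalar subquery

Corrected query:
SELECT MAX(gpa) FROM students WHERE gpa < (SELECT MAX(gpa) FROM students)

Result:
MAX(gpa)
--------
2.46    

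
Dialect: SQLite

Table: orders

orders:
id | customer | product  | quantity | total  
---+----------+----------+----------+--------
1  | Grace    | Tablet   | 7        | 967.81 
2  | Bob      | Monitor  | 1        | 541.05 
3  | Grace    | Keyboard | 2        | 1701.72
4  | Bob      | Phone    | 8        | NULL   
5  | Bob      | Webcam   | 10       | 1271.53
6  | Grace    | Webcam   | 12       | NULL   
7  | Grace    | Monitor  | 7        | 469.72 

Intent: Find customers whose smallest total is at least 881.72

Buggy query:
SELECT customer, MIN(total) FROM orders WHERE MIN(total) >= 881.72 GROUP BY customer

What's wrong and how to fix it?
Bug: MIN() in WHERE is a misuse of aggregate

Fix: Replace WHERE with HAVING after the GROUP BY

Corrected query:
SELECT customer, MIN(total) FROM orders GROUP BY customer HAVING MIN(total) >= 881.72

Result:
(no rows)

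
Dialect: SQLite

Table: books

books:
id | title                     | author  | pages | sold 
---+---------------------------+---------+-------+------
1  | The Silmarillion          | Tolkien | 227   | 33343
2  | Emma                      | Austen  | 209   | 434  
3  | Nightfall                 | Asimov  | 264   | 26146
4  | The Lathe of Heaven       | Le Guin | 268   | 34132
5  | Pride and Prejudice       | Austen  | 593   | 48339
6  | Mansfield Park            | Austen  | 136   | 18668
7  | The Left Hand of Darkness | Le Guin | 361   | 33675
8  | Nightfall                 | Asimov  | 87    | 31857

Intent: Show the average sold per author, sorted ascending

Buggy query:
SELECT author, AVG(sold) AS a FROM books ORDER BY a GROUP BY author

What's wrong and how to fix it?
Bug: ORDER BY appears before GROUP BY; SQL clause order requires GROUP BY first

Fix: Move ORDER BY to the end, after GROUP BY

Corrected query:
SELECT author, AVG(sold) AS a FROM books GROUP BY author ORDER BY a

Result:
author  | a           
--------+-------------
Austen  | 22480.333333
Asimov  | 29001.5     
Tolkien | 33343       
Le Guin | 33903.5     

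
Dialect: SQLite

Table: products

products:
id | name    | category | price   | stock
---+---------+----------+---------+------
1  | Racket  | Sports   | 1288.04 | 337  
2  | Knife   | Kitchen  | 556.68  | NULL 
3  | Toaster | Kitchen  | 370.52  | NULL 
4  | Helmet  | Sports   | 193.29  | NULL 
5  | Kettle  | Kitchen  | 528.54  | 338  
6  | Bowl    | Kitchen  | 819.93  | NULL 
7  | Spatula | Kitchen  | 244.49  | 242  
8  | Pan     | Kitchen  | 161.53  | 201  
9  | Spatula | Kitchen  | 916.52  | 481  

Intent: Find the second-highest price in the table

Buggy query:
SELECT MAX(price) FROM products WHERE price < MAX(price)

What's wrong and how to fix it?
Bug: MAX(price) on the right of the comparison is an aggregate-in-WHERE error

Fix: Compute the overall MAX in a subquery, then take MAX of rows below it

Corrected query:
SELECT MAX(price) FROM products WHERE price < (SELECT MAX(price) FROM products)

Result:
MAX(price)
----------
916.52    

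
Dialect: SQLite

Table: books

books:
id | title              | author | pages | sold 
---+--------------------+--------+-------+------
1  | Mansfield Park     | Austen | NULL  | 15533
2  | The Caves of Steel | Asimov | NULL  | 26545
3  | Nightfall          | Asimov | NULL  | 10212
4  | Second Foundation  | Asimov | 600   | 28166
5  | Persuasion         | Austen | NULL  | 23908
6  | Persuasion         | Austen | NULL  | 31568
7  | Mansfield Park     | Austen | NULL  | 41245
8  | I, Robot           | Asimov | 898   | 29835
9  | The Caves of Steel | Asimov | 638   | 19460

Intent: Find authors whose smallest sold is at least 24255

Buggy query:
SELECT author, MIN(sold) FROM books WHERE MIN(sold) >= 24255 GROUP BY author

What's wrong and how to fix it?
Bug: Aggregates like MIN are computed per group after WHERE runs

Fix: Replace WHERE with HAVING after the GROUP BY

Corrected query:
SELECT author, MIN(sold) FROM books GROUP BY author HAVING MIN(sold) >= 24255

Result:
(no rows)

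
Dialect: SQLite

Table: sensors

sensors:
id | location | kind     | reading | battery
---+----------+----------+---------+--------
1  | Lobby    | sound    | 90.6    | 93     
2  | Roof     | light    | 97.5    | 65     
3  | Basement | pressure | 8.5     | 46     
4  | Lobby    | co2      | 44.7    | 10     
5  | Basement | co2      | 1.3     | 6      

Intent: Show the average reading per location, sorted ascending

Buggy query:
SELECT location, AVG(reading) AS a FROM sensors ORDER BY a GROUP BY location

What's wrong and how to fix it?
Bug: GROUP BY must precede ORDER BY

Fix: Move ORDER BY to the end, after GROUP BY

Corrected query:
SELECT location, AVG(reading) AS a FROM sensors GROUP BY location ORDER BY a

Result:
location | a    
---------+------
Basement | 4.9  
Lobby    | 67.65
Roof     | 97.5 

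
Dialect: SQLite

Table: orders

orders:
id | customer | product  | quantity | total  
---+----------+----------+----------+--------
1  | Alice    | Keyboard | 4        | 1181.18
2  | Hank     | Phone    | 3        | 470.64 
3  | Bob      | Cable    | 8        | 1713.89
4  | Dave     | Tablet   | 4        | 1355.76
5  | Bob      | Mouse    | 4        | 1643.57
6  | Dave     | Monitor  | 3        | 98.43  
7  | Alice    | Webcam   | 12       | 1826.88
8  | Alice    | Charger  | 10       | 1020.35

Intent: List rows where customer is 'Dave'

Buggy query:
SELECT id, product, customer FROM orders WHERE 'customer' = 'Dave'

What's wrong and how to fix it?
Bug: 'customer' in single quotes is a string literal, not the column; the comparison is literal-vs-literal and never true

Fix: Remove the quotes around the column name (or use double quotes for an identifier)

Corrected query:
SELECT id, product, customer FROM orders WHERE customer = 'Dave'

Result:
id | product | customer
---+---------+---------
4  | Tablet  | Dave    
6  | Monitor | Dave    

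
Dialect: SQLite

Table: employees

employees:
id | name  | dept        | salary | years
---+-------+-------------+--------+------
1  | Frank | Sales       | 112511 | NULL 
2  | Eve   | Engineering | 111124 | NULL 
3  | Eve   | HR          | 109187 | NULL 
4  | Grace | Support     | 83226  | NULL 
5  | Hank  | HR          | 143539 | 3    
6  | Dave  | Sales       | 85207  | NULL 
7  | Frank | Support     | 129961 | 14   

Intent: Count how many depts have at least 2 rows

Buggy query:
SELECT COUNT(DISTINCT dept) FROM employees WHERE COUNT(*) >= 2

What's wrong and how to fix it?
Bug: COUNT(*) cannot appear in WHERE; the per-group count doesn't exist yet

Fix: Group first with HAVING COUNT(*) >= 2, then COUNT the resulting groups

Corrected query:
SELECT COUNT(*) FROM (SELECT dept FROM employees GROUP BY dept HAVING COUNT(*) >= 2)

Result:
COUNT(*)
--------
3       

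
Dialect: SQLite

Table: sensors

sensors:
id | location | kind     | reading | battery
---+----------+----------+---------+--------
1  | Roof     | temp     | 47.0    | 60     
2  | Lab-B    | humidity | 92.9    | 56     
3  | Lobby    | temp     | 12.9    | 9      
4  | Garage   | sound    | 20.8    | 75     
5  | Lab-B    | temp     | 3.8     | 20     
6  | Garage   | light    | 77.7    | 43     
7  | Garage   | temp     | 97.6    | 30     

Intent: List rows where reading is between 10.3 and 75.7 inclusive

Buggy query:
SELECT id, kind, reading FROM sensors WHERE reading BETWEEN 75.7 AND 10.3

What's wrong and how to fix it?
Bug: The bounds are reversed; BETWEEN a AND b requires a <= b to match anything

Fix: Swap the bounds so the smaller value comes first

Corrected query:
SELECT id, kind, reading FROM sensors WHERE reading BETWEEN 10.3 AND 75.7

Result:
id | kind  | reading
---+-------+--------
1  | temp  | 47     
3  | temp  | 12.9   
4  | sound | 20.8   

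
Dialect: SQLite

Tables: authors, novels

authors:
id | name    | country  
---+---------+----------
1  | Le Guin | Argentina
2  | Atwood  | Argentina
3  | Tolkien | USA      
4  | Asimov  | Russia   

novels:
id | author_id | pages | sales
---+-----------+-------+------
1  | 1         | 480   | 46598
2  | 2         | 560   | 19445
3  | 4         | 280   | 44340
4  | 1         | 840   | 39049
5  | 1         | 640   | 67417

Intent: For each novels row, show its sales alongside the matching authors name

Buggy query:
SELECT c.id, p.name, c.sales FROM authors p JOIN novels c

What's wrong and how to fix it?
Bug: JOIN with no ON clause produces a cartesian product; every novels row pairs with every authors row

Fix: Add ON c.author_id = p.id to the JOIN

Corrected query:
SELECT c.id, p.name, c.sales FROM authors p JOIN novels c ON c.author_id = p.id

Result:
id | name    | sales
---+---------+------
1  | Le Guin | 46598
2  | Atwood  | 19445
3  | Asimov  | 44340
4  | Le Guin | 39049
5  | Le Guin | 67417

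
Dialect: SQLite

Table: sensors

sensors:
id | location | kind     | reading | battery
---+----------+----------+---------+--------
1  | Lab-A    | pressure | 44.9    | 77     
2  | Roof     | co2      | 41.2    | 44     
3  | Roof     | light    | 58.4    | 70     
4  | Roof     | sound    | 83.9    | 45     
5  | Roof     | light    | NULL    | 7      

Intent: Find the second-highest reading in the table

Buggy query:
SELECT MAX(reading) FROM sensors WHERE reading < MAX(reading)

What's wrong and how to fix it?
Bug: MAX(reading) on the right of the comparison is an aggregate-in-WHERE error

Fix: Compute the overall MAX in a subquery, then take MAX of rows below it

Corrected query:
SELECT MAX(reading) FROM sensors WHERE reading < (SELECT MAX(reading) FROM sensors)

Result:
MAX(reading)
------------
58.4        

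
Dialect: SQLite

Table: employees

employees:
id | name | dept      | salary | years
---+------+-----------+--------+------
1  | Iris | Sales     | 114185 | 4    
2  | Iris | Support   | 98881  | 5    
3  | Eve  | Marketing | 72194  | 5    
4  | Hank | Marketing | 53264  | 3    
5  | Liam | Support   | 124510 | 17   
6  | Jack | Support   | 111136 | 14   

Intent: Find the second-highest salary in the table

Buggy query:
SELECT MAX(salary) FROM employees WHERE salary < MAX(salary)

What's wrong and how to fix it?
Bug: The inner MAX is an aggregate inside WHERE, which is not allowed

Fix: Compute the overall MAX in a subquery, then take MAX of rows below it

Corrected query:
SELECT MAX(salary) FROM employees WHERE salary < (SELECT MAX(salary) FROM employees)

Result:
MAX(salary)
-----------
114185     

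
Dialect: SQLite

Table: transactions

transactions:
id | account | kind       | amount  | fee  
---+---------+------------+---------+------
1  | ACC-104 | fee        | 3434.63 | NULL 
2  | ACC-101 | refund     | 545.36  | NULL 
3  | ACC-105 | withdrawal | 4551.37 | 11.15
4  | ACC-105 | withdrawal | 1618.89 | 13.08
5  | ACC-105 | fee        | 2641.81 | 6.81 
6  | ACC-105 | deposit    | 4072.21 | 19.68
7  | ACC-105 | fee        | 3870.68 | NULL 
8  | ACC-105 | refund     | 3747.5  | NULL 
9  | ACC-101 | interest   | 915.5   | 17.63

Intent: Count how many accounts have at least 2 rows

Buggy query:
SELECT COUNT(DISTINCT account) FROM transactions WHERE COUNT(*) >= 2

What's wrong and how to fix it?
Bug: COUNT(*) cannot appear in WHERE; the per-group count doesn't exist yet

Fix: Use a subquery that GROUPs and filters with HAVING, then count its rows

Corrected query:
SELECT COUNT(*) FROM (SELECT account FROM transactions GROUP BY account HAVING COUNT(*) >= 2)

Result:
COUNT(*)
--------
2       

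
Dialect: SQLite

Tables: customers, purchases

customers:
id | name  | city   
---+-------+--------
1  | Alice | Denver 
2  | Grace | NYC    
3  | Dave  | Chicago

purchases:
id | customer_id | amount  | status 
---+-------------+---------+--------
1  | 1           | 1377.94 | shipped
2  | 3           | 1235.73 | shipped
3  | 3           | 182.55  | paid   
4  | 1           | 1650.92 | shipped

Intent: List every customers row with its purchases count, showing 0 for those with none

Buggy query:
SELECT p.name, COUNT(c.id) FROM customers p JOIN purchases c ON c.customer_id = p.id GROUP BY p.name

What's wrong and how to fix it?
Bug: An inner join excludes parents with zero children

Fix: Use LEFT JOIN so parents without children still appear (COUNT(c.id) gives 0)

Corrected query:
SELECT p.name, COUNT(c.id) FROM customers p LEFT JOIN purchases c ON c.customer_id = p.id GROUP BY p.name

Result:
name  | COUNT(c.id)
------+------------
Alice | 2          
Dave  | 2          
Grace | 0          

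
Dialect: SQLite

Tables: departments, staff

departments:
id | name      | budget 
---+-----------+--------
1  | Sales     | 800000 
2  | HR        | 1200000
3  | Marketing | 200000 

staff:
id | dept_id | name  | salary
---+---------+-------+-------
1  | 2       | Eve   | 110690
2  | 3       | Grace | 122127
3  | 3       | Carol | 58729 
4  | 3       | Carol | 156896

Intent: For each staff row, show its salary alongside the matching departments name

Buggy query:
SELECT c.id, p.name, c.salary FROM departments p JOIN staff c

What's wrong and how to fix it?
Bug: JOIN with no ON clause produces a cartesian product; every staff row pairs with every departments row

Fix: Specify the join condition linking the foreign key to the parent id

Corrected query:
SELECT c.id, p.name, c.salary FROM departments p JOIN staff c ON c.dept_id = p.id

Result:
id | name      | salary
---+-----------+-------
1  | HR        | 110690
2  | Marketing | 122127
3  | Marketing | 58729 
4  | Marketing | 156896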